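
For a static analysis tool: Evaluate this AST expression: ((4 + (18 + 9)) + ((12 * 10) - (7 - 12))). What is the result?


Expression: ((4 + (18 + 9)) + ((12 * 10) - (7 - 12)))
Evaluating step by step:
  18 + 9 = 27
  4 + 27 = 31
  12 * 10 = 120
  7 - 12 = -5
  120 - -5 = 125
  31 + 125 = 156
Result: 156

156


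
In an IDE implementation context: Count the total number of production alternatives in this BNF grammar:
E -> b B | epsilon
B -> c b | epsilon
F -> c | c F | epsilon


Counting alternatives per rule:
  E: 2 alternative(s)
  B: 2 alternative(s)
  F: 3 alternative(s)
Sum: 2 + 2 + 3 = 7

7


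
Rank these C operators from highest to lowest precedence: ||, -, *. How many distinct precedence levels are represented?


Looking up precedence for each operator:
  || -> precedence 1
  - -> precedence 5
  * -> precedence 6
Sorted highest to lowest: *, -, ||
Distinct precedence values: [6, 5, 1]
Number of distinct levels: 3

3


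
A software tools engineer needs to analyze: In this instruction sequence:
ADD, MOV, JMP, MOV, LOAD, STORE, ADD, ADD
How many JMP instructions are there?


Scanning instruction sequence for JMP:
  Position 1: ADD
  Position 2: MOV
  Position 3: JMP <- MATCH
  Position 4: MOV
  Position 5: LOAD
  Position 6: STORE
  Position 7: ADD
  Position 8: ADD
Matches at positions: [3]
Total JMP count: 1

1


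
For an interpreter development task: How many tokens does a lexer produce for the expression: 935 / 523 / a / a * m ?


Scanning '935 / 523 / a / a * m'
Token 1: '935' -> integer_literal
Token 2: '/' -> operator
Token 3: '523' -> integer_literal
Token 4: '/' -> operator
Token 5: 'a' -> identifier
Token 6: '/' -> operator
Token 7: 'a' -> identifier
Token 8: '*' -> operator
Token 9: 'm' -> identifier
Total tokens: 9

9


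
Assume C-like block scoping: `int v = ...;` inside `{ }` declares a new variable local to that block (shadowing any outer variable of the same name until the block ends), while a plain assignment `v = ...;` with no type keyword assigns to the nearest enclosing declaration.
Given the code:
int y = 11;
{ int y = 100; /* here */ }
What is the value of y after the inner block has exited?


Analyzing scoping rules:
Outer scope: declares y = 11
Inner block: 'int y = 100;' declares a NEW y that shadows the outer one
When the block exits the inner y goes out of scope; the outer y was never modified -> 11
Result: 11

11


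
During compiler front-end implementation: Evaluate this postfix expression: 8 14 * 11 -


Processing tokens left to right:
Push 8, Push 14
Pop 8 and 14, compute 8 * 14 = 112, push 112
Push 11
Pop 112 and 11, compute 112 - 11 = 101, push 101
Stack result: 101

101


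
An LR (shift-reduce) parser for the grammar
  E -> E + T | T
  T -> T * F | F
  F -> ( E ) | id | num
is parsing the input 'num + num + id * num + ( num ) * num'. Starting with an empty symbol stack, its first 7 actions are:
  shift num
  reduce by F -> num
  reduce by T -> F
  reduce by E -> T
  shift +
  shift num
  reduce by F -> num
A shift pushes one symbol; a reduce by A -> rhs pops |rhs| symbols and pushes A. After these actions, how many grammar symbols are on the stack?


Tracking the symbol stack through each action:
  Action 1: shift 'num' : push -> stack = [num] (size 1)
  Action 2: reduce by F -> num : pop 1, push F -> stack = [F] (size 1)
  Action 3: reduce by T -> F : pop 1, push T -> stack = [T] (size 1)
  Action 4: reduce by E -> T : pop 1, push E -> stack = [E] (size 1)
  Action 5: shift '+' : push -> stack = [E, +] (size 2)
  Action 6: shift 'num' : push -> stack = [E, +, num] (size 3)
  Action 7: reduce by F -> num : pop 1, push F -> stack = [E, +, F] (size 3)
Final stack size: 3

3


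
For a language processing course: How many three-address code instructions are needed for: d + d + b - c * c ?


Expression: d + d + b - c * c
Generating three-address code (respecting * over +/- precedence):
  Instruction 1: t1 = c * c
  Instruction 2: t2 = d + d
  Instruction 3: t3 = t2 + b
  Instruction 4: t4 = t3 - t1
Total instructions: 4

4


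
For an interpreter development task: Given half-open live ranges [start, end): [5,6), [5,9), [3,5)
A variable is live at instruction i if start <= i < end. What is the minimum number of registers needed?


Live ranges:
  Var0: [5, 6)
  Var1: [5, 9)
  Var2: [3, 5)
Sweep-line events (position, delta, active):
  pos=3 start -> active=1
  pos=5 end -> active=0
  pos=5 start -> active=1
  pos=5 start -> active=2
  pos=6 end -> active=1
  pos=9 end -> active=0
Maximum simultaneous active: 2
Minimum registers needed: 2

2


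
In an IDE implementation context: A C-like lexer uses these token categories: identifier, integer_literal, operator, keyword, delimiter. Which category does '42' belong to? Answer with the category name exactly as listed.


Token: '42'
Checking categories:
  identifier: no
  integer_literal: YES
  operator: no
  keyword: no
  delimiter: no
Category: integer_literal

integer_literal


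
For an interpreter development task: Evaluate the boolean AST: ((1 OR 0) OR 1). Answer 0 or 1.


Step 1: Evaluate inner node
  1 OR 0 = 1
Step 2: Evaluate root node
  1 OR 1 = 1

1


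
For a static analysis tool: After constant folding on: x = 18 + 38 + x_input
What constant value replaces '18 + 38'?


Identifying constant sub-expression:
  Original: x = 18 + 38 + x_input
  18 and 38 are both compile-time constants
  Evaluating: 18 + 38 = 56
  After folding: x = 56 + x_input

56


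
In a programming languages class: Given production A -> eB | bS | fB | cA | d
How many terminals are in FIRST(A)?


Production: A -> eB | bS | fB | cA | d
Examining each alternative for leading terminals:
  A -> eB : first terminal = 'e'
  A -> bS : first terminal = 'b'
  A -> fB : first terminal = 'f'
  A -> cA : first terminal = 'c'
  A -> d : first terminal = 'd'
FIRST(A) = {b, c, d, e, f}
Count: 5

5


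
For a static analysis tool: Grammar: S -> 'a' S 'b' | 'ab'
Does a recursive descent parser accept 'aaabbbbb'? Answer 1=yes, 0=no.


Grammar accepts strings of the form a^n b^n (n >= 1)
Word: 'aaabbbbb'
Counting: 3 a's and 5 b's
Check: 3 == 5? No
Mismatch: a-count != b-count
Rejected

0


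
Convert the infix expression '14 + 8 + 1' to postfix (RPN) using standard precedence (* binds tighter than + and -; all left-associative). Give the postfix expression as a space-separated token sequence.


Applying the shunting-yard algorithm:
  Operand 14 -> output
  Push '+' onto operator stack -> op-stack: [+]
  Operand 8 -> output
  See '+' (prec 1); top '+' (prec 1) >= it -> pop '+' to output
  Push '+' onto operator stack -> op-stack: [+]
  Operand 1 -> output
  End of input: pop '+' to output
Postfix result: 14 8 + 1 +

14 8 + 1 +


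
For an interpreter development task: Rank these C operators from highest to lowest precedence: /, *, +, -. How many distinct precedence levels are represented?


Looking up precedence for each operator:
  / -> precedence 6
  * -> precedence 6
  + -> precedence 5
  - -> precedence 5
Sorted highest to lowest: /, *, +, -
Distinct precedence values: [6, 5]
Number of distinct levels: 2

2


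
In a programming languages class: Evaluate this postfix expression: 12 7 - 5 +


Processing tokens left to right:
Push 12, Push 7
Pop 12 and 7, compute 12 - 7 = 5, push 5
Push 5
Pop 5 and 5, compute 5 + 5 = 10, push 10
Stack result: 10

10


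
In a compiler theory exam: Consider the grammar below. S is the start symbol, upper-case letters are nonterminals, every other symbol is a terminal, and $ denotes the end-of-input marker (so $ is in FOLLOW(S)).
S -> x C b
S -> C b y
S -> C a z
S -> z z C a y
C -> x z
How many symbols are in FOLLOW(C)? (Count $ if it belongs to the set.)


S is the start symbol and does not occur in any rule body, so FOLLOW(S) = {$}.
Examining every occurrence of C in a rule body:
  S -> x C b : C is followed by terminal 'b' -> add 'b'
  S -> C b y : C is followed by terminal 'b' -> add 'b' (already in the set)
  S -> C a z : C is followed by terminal 'a' -> add 'a'
  S -> z z C a y : C is followed by terminal 'a' -> add 'a' (already in the set)
  C -> x z : C does not occur in the body -> contributes nothing
FOLLOW(C) = {a, b}
Count: 2

2


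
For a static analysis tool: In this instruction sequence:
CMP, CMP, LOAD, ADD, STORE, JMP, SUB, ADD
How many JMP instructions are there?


Scanning instruction sequence for JMP:
  Position 1: CMP
  Position 2: CMP
  Position 3: LOAD
  Position 4: ADD
  Position 5: STORE
  Position 6: JMP <- MATCH
  Position 7: SUB
  Position 8: ADD
Matches at positions: [6]
Total JMP count: 1

1


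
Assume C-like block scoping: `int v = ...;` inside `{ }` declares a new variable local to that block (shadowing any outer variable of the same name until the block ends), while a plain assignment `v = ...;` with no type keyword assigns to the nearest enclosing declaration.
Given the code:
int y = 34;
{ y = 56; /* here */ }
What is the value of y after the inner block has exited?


Analyzing scoping rules:
Outer scope: declares y = 34
Inner block: 'y = 56;' has no type keyword, so it is an assignment to the outer y (no shadowing)
The assignment changed the outer variable itself, so the new value persists after the block -> 56
Result: 56

56


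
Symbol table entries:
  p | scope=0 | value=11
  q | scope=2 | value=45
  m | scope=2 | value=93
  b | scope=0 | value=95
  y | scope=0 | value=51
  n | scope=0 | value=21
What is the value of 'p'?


Searching symbol table for 'p':
  p | scope=0 | value=11 <- MATCH
  q | scope=2 | value=45
  m | scope=2 | value=93
  b | scope=0 | value=95
  y | scope=0 | value=51
  n | scope=0 | value=21
Found 'p' at scope 0 with value 11

11


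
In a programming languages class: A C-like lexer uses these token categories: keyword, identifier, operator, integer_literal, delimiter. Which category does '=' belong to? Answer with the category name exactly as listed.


Token: '='
Checking categories:
  identifier: no
  integer_literal: no
  operator: YES
  keyword: no
  delimiter: no
Category: operator

operator


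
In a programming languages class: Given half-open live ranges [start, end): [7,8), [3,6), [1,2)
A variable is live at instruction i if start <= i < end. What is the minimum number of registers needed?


Live ranges:
  Var0: [7, 8)
  Var1: [3, 6)
  Var2: [1, 2)
Sweep-line events (position, delta, active):
  pos=1 start -> active=1
  pos=2 end -> active=0
  pos=3 start -> active=1
  pos=6 end -> active=0
  pos=7 start -> active=1
  pos=8 end -> active=0
Maximum simultaneous active: 1
Minimum registers needed: 1

1


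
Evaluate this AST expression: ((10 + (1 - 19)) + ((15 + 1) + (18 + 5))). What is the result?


Expression: ((10 + (1 - 19)) + ((15 + 1) + (18 + 5)))
Evaluating step by step:
  1 - 19 = -18
  10 + -18 = -8
  15 + 1 = 16
  18 + 5 = 23
  16 + 23 = 39
  -8 + 39 = 31
Result: 31

31


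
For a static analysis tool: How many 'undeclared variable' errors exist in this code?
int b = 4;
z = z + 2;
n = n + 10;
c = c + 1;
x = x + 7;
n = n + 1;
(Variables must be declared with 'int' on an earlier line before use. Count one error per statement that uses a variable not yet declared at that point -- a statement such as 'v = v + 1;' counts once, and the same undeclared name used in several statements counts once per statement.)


Scanning code line by line:
  Line 1: declare 'b' -> declared = ['b']
  Line 2: use 'z' -> ERROR (undeclared)
  Line 3: use 'n' -> ERROR (undeclared)
  Line 4: use 'c' -> ERROR (undeclared)
  Line 5: use 'x' -> ERROR (undeclared)
  Line 6: use 'n' -> ERROR (undeclared)
Total undeclared variable errors: 5

5


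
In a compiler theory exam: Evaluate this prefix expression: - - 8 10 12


Parsing prefix expression: - - 8 10 12
Step 1: Innermost operation '- 8 10'
  8 - 10 = -2
Step 2: Outer operation '- [-2] 12'
  -2 - 12 = -14

-14


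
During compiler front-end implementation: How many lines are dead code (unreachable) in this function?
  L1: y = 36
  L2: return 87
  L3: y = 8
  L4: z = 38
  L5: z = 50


Analyzing control flow:
  L1: reachable (before return)
  L2: reachable (return statement)
  L3: DEAD (after return at L2)
  L4: DEAD (after return at L2)
  L5: DEAD (after return at L2)
Return at L2, total lines = 5
Dead lines: L3 through L5
Count: 3

3


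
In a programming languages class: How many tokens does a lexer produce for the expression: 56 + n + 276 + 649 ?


Scanning '56 + n + 276 + 649'
Token 1: '56' -> integer_literal
Token 2: '+' -> operator
Token 3: 'n' -> identifier
Token 4: '+' -> operator
Token 5: '276' -> integer_literal
Token 6: '+' -> operator
Token 7: '649' -> integer_literal
Total tokens: 7

7


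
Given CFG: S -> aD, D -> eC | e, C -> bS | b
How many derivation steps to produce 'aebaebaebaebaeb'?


Grammar: S -> aD, D -> eC | e, C -> bS | b
Deriving 'aebaebaebaebaeb':
Step 1: S -> aD => aD
Step 2: D -> eC => aeC
Step 3: C -> bS => aebS
Step 4: S -> aD => aebaD
Step 5: D -> eC => aebaeC
Step 6: C -> bS => aebaebS
Step 7: S -> aD => aebaebaD
Step 8: D -> eC => aebaebaeC
Step 9: C -> bS => aebaebaebS
Step 10: S -> aD => aebaebaebaD
Step 11: D -> eC => aebaebaebaeC
Step 12: C -> bS => aebaebaebaebS
Step 13: S -> aD => aebaebaebaebaD
Step 14: D -> eC => aebaebaebaebaeC
Step 15: C -> b => aebaebaebaebaeb
Total derivation steps: 15

15


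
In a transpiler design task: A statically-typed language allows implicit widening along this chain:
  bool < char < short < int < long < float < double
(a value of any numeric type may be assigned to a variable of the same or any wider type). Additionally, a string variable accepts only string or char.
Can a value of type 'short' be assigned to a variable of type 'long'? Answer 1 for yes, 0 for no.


Target variable type: long
Source value type: short
Numeric ranks: short=2, long=4
Widening allowed iff rank(source) <= rank(target): 2 <= 4? Yes
Result: 1

1


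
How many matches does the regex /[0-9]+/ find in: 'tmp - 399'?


Pattern: /[0-9]+/ (int literals)
Input: 'tmp - 399'
Scanning for matches:
  Match 1: '399'
Total matches: 1

1


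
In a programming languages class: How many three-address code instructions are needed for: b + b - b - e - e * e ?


Expression: b + b - b - e - e * e
Generating three-address code (respecting * over +/- precedence):
  Instruction 1: t1 = e * e
  Instruction 2: t2 = b + b
  Instruction 3: t3 = t2 - b
  Instruction 4: t4 = t3 - e
  Instruction 5: t5 = t4 - t1
Total instructions: 5

5


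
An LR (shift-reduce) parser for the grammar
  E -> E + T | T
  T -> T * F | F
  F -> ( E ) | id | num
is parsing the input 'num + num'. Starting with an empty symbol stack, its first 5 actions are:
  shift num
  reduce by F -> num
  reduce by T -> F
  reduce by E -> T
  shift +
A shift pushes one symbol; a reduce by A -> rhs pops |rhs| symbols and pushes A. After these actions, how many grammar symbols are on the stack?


Tracking the symbol stack through each action:
  Action 1: shift 'num' : push -> stack = [num] (size 1)
  Action 2: reduce by F -> num : pop 1, push F -> stack = [F] (size 1)
  Action 3: reduce by T -> F : pop 1, push T -> stack = [T] (size 1)
  Action 4: reduce by E -> T : pop 1, push E -> stack = [E] (size 1)
  Action 5: shift '+' : push -> stack = [E, +] (size 2)
Final stack size: 2

2


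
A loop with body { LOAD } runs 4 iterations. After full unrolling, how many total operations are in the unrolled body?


Loop body operations: LOAD (1 op per iteration)
Unrolling 4 iterations:
  Iteration 1: LOAD (1 ops)
  Iteration 2: LOAD (1 ops)
  Iteration 3: LOAD (1 ops)
  Iteration 4: LOAD (1 ops)
Total: 4 iterations * 1 ops/iter = 4 operations

4


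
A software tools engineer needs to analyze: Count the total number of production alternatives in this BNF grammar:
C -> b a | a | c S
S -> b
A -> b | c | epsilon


Counting alternatives per rule:
  C: 3 alternative(s)
  S: 1 alternative(s)
  A: 3 alternative(s)
Sum: 3 + 1 + 3 = 7

7


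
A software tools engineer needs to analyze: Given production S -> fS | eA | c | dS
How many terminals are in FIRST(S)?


Production: S -> fS | eA | c | dS
Examining each alternative for leading terminals:
  S -> fS : first terminal = 'f'
  S -> eA : first terminal = 'e'
  S -> c : first terminal = 'c'
  S -> dS : first terminal = 'd'
FIRST(S) = {c, d, e, f}
Count: 4

4


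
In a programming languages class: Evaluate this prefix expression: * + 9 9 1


Parsing prefix expression: * + 9 9 1
Step 1: Innermost operation '+ 9 9'
  9 + 9 = 18
Step 2: Outer operation '* [18] 1'
  18 * 1 = 18

18


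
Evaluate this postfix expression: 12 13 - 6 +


Processing tokens left to right:
Push 12, Push 13
Pop 12 and 13, compute 12 - 13 = -1, push -1
Push 6
Pop -1 and 6, compute -1 + 6 = 5, push 5
Stack result: 5

5


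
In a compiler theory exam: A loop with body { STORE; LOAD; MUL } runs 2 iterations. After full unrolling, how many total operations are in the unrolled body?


Loop body operations: STORE, LOAD, MUL (3 ops per iteration)
Unrolling 2 iterations:
  Iteration 1: STORE, LOAD, MUL (3 ops)
  Iteration 2: STORE, LOAD, MUL (3 ops)
Total: 2 iterations * 3 ops/iter = 6 operations

6


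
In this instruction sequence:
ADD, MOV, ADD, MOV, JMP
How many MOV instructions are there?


Scanning instruction sequence for MOV:
  Position 1: ADD
  Position 2: MOV <- MATCH
  Position 3: ADD
  Position 4: MOV <- MATCH
  Position 5: JMP
Matches at positions: [2, 4]
Total MOV count: 2

2


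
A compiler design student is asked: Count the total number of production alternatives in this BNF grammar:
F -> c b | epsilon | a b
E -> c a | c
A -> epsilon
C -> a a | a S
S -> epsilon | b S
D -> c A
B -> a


Counting alternatives per rule:
  F: 3 alternative(s)
  E: 2 alternative(s)
  A: 1 alternative(s)
  C: 2 alternative(s)
  S: 2 alternative(s)
  D: 1 alternative(s)
  B: 1 alternative(s)
Sum: 3 + 2 + 1 + 2 + 2 + 1 + 1 = 12

12


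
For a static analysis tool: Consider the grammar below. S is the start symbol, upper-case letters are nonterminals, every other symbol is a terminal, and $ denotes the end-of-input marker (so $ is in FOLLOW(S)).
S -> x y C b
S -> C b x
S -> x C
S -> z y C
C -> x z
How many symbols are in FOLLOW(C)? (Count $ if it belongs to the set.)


S is the start symbol and does not occur in any rule body, so FOLLOW(S) = {$}.
Examining every occurrence of C in a rule body:
  S -> x y C b : C is followed by terminal 'b' -> add 'b'
  S -> C b x : C is followed by terminal 'b' -> add 'b' (already in the set)
  S -> x C : C is at the right end -> add FOLLOW(S) = {$}
  S -> z y C : C is at the right end -> add FOLLOW(S) = {$} (already in the set)
  C -> x z : C does not occur in the body -> contributes nothing
FOLLOW(C) = {b, $}
Count: 2

2


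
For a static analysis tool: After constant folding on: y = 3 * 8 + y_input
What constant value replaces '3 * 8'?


Identifying constant sub-expression:
  Original: y = 3 * 8 + y_input
  3 and 8 are both compile-time constants
  Evaluating: 3 * 8 = 24
  After folding: y = 24 + y_input

24


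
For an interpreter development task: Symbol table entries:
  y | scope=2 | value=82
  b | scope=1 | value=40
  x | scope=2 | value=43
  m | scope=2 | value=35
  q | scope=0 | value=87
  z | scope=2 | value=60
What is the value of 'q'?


Searching symbol table for 'q':
  y | scope=2 | value=82
  b | scope=1 | value=40
  x | scope=2 | value=43
  m | scope=2 | value=35
  q | scope=0 | value=87 <- MATCH
  z | scope=2 | value=60
Found 'q' at scope 0 with value 87

87


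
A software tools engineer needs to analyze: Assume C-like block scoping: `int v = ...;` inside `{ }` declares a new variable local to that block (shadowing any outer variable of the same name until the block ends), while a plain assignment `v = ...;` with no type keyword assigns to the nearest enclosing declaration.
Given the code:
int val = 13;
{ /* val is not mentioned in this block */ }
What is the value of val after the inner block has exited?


Analyzing scoping rules:
Outer scope: declares val = 13
Inner block: val is neither redeclared nor assigned -> unchanged
After the block -> 13
Result: 13

13


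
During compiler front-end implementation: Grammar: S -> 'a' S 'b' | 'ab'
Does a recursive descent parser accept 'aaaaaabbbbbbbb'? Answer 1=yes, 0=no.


Grammar accepts strings of the form a^n b^n (n >= 1)
Word: 'aaaaaabbbbbbbb'
Counting: 6 a's and 8 b's
Check: 6 == 8? No
Mismatch: a-count != b-count
Rejected

0


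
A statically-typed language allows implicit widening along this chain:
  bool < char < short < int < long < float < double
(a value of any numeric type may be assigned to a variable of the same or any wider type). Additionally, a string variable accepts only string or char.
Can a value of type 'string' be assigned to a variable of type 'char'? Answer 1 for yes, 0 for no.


Target variable type: char
Source value type: string
Rule: string cannot widen to any numeric type
Result: 0

0


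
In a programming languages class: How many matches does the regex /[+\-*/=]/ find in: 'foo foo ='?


Pattern: /[+\-*/=]/ (operators)
Input: 'foo foo ='
Scanning for matches:
  Match 1: '='
Total matches: 1

1


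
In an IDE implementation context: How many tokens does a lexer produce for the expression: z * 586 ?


Scanning 'z * 586'
Token 1: 'z' -> identifier
Token 2: '*' -> operator
Token 3: '586' -> integer_literal
Total tokens: 3

3


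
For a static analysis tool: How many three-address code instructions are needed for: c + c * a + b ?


Expression: c + c * a + b
Generating three-address code (respecting * over +/- precedence):
  Instruction 1: t1 = c * a
  Instruction 2: t2 = c + t1
  Instruction 3: t3 = t2 + b
Total instructions: 3

3


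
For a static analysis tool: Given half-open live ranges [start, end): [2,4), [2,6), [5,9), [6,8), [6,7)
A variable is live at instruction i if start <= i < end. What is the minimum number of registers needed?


Live ranges:
  Var0: [2, 4)
  Var1: [2, 6)
  Var2: [5, 9)
  Var3: [6, 8)
  Var4: [6, 7)
Sweep-line events (position, delta, active):
  pos=2 start -> active=1
  pos=2 start -> active=2
  pos=4 end -> active=1
  pos=5 start -> active=2
  pos=6 end -> active=1
  pos=6 start -> active=2
  pos=6 start -> active=3
  pos=7 end -> active=2
  pos=8 end -> active=1
  pos=9 end -> active=0
Maximum simultaneous active: 3
Minimum registers needed: 3

3


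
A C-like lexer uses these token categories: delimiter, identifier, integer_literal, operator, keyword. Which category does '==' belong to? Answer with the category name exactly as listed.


Token: '=='
Checking categories:
  identifier: no
  integer_literal: no
  operator: YES
  keyword: no
  delimiter: no
Category: operator

operator


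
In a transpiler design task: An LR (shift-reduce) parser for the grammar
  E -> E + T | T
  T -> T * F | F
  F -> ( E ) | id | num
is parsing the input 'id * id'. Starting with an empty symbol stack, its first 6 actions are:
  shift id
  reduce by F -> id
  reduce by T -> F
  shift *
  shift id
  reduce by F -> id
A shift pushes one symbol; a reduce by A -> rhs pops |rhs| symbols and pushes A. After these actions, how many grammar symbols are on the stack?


Tracking the symbol stack through each action:
  Action 1: shift 'id' : push -> stack = [id] (size 1)
  Action 2: reduce by F -> id : pop 1, push F -> stack = [F] (size 1)
  Action 3: reduce by T -> F : pop 1, push T -> stack = [T] (size 1)
  Action 4: shift '*' : push -> stack = [T, *] (size 2)
  Action 5: shift 'id' : push -> stack = [T, *, id] (size 3)
  Action 6: reduce by F -> id : pop 1, push F -> stack = [T, *, F] (size 3)
Final stack size: 3

3


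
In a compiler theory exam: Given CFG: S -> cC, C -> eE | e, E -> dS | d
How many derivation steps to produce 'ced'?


Grammar: S -> cC, C -> eE | e, E -> dS | d
Deriving 'ced':
Step 1: S -> cC => cC
Step 2: C -> eE => ceE
Step 3: E -> d => ced
Total derivation steps: 3

3


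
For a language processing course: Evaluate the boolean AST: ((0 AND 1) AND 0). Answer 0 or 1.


Step 1: Evaluate inner node
  0 AND 1 = 0
Step 2: Evaluate root node
  0 AND 0 = 0

0


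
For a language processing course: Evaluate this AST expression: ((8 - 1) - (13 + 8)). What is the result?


Expression: ((8 - 1) - (13 + 8))
Evaluating step by step:
  8 - 1 = 7
  13 + 8 = 21
  7 - 21 = -14
Result: -14

-14


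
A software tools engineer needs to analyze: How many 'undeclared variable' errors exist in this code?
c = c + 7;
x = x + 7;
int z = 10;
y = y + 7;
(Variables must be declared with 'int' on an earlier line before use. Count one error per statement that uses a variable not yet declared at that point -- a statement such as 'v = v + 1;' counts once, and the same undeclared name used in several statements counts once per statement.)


Scanning code line by line:
  Line 1: use 'c' -> ERROR (undeclared)
  Line 2: use 'x' -> ERROR (undeclared)
  Line 3: declare 'z' -> declared = ['z']
  Line 4: use 'y' -> ERROR (undeclared)
Total undeclared variable errors: 3

3


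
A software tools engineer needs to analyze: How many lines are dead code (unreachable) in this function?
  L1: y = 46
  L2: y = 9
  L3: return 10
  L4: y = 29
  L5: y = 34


Analyzing control flow:
  L1: reachable (before return)
  L2: reachable (before return)
  L3: reachable (return statement)
  L4: DEAD (after return at L3)
  L5: DEAD (after return at L3)
Return at L3, total lines = 5
Dead lines: L4 through L5
Count: 2

2


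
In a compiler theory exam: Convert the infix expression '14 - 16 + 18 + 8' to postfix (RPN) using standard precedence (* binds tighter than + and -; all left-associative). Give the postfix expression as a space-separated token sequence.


Applying the shunting-yard algorithm:
  Operand 14 -> output
  Push '-' onto operator stack -> op-stack: [-]
  Operand 16 -> output
  See '+' (prec 1); top '-' (prec 1) >= it -> pop '-' to output
  Push '+' onto operator stack -> op-stack: [+]
  Operand 18 -> output
  See '+' (prec 1); top '+' (prec 1) >= it -> pop '+' to output
  Push '+' onto operator stack -> op-stack: [+]
  Operand 8 -> output
  End of input: pop '+' to output
Postfix result: 14 16 - 18 + 8 +

14 16 - 18 + 8 +


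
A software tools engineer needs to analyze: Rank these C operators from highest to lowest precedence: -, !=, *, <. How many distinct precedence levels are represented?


Looking up precedence for each operator:
  - -> precedence 5
  != -> precedence 3
  * -> precedence 6
  < -> precedence 4
Sorted highest to lowest: *, -, <, !=
Distinct precedence values: [6, 5, 4, 3]
Number of distinct levels: 4

4


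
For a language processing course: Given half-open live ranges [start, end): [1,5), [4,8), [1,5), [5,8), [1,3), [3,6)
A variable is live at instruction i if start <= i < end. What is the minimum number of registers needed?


Live ranges:
  Var0: [1, 5)
  Var1: [4, 8)
  Var2: [1, 5)
  Var3: [5, 8)
  Var4: [1, 3)
  Var5: [3, 6)
Sweep-line events (position, delta, active):
  pos=1 start -> active=1
  pos=1 start -> active=2
  pos=1 start -> active=3
  pos=3 end -> active=2
  pos=3 start -> active=3
  pos=4 start -> active=4
  pos=5 end -> active=3
  pos=5 end -> active=2
  pos=5 start -> active=3
  pos=6 end -> active=2
  pos=8 end -> active=1
  pos=8 end -> active=0
Maximum simultaneous active: 4
Minimum registers needed: 4

4


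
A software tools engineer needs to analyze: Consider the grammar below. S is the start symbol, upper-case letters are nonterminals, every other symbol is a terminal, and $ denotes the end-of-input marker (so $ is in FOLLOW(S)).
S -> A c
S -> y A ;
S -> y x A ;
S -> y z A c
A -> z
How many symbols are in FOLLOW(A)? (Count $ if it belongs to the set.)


S is the start symbol and does not occur in any rule body, so FOLLOW(S) = {$}.
Examining every occurrence of A in a rule body:
  S -> A c : A is followed by terminal 'c' -> add 'c'
  S -> y A ; : A is followed by terminal ';' -> add ';'
  S -> y x A ; : A is followed by terminal ';' -> add ';' (already in the set)
  S -> y z A c : A is followed by terminal 'c' -> add 'c' (already in the set)
  A -> z : A does not occur in the body -> contributes nothing
FOLLOW(A) = {;, c}
Count: 2

2


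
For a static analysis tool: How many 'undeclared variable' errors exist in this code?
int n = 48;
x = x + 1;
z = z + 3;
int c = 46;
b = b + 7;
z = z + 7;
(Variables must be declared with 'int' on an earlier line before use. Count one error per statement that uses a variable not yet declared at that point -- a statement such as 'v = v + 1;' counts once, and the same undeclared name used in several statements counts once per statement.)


Scanning code line by line:
  Line 1: declare 'n' -> declared = ['n']
  Line 2: use 'x' -> ERROR (undeclared)
  Line 3: use 'z' -> ERROR (undeclared)
  Line 4: declare 'c' -> declared = ['c', 'n']
  Line 5: use 'b' -> ERROR (undeclared)
  Line 6: use 'z' -> ERROR (undeclared)
Total undeclared variable errors: 4

4


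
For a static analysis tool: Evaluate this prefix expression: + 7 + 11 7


Parsing prefix expression: + 7 + 11 7
Step 1: Innermost operation '+ 11 7'
  11 + 7 = 18
Step 2: Outer operation '+ 7 [18]'
  7 + 18 = 25

25


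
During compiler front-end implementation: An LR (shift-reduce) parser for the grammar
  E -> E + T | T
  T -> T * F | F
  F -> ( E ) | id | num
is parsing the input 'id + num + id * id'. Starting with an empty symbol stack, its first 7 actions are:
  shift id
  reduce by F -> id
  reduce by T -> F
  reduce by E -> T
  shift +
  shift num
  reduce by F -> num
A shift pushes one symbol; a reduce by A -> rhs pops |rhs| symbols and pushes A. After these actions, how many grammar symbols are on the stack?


Tracking the symbol stack through each action:
  Action 1: shift 'id' : push -> stack = [id] (size 1)
  Action 2: reduce by F -> id : pop 1, push F -> stack = [F] (size 1)
  Action 3: reduce by T -> F : pop 1, push T -> stack = [T] (size 1)
  Action 4: reduce by E -> T : pop 1, push E -> stack = [E] (size 1)
  Action 5: shift '+' : push -> stack = [E, +] (size 2)
  Action 6: shift 'num' : push -> stack = [E, +, num] (size 3)
  Action 7: reduce by F -> num : pop 1, push F -> stack = [E, +, F] (size 3)
Final stack size: 3

3


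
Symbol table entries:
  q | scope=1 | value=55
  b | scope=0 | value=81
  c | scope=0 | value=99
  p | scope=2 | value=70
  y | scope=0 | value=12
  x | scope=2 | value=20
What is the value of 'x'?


Searching symbol table for 'x':
  q | scope=1 | value=55
  b | scope=0 | value=81
  c | scope=0 | value=99
  p | scope=2 | value=70
  y | scope=0 | value=12
  x | scope=2 | value=20 <- MATCH
Found 'x' at scope 2 with value 20

20


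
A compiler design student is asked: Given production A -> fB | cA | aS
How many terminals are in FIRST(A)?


Production: A -> fB | cA | aS
Examining each alternative for leading terminals:
  A -> fB : first terminal = 'f'
  A -> cA : first terminal = 'c'
  A -> aS : first terminal = 'a'
FIRST(A) = {a, c, f}
Count: 3

3


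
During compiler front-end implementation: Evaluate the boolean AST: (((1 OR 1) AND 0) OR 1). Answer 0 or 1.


Step 1: Evaluate inner node
  1 OR 1 = 1
Step 2: Evaluate next node
  1 AND 0 = 0
Step 3: Evaluate root node
  0 OR 1 = 1

1


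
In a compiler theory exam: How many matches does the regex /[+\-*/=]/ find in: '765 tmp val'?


Pattern: /[+\-*/=]/ (operators)
Input: '765 tmp val'
Scanning for matches:
Total matches: 0

0


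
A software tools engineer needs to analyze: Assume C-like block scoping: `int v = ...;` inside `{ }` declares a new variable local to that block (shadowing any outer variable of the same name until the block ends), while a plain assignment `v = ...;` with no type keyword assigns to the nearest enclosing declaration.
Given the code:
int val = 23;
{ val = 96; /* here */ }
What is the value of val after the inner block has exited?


Analyzing scoping rules:
Outer scope: declares val = 23
Inner block: 'val = 96;' has no type keyword, so it is an assignment to the outer val (no shadowing)
The assignment changed the outer variable itself, so the new value persists after the block -> 96
Result: 96

96


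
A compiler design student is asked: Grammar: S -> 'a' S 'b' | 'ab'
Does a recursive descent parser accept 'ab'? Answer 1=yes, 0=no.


Grammar accepts strings of the form a^n b^n (n >= 1)
Word: 'ab'
Counting: 1 a's and 1 b's
Check: 1 == 1? Yes
Derivation (S -> aSb applied 0 time(s), then S -> ab): S => ab
Accepted

1


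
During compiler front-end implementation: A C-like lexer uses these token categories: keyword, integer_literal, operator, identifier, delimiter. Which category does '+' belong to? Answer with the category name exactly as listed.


Token: '+'
Checking categories:
  identifier: no
  integer_literal: no
  operator: YES
  keyword: no
  delimiter: no
Category: operator

operator


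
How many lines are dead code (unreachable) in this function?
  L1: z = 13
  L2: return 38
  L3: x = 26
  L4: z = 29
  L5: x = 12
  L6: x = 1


Analyzing control flow:
  L1: reachable (before return)
  L2: reachable (return statement)
  L3: DEAD (after return at L2)
  L4: DEAD (after return at L2)
  L5: DEAD (after return at L2)
  L6: DEAD (after return at L2)
Return at L2, total lines = 6
Dead lines: L3 through L6
Count: 4

4


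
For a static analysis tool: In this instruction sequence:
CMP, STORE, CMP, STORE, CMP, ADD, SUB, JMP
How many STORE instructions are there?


Scanning instruction sequence for STORE:
  Position 1: CMP
  Position 2: STORE <- MATCH
  Position 3: CMP
  Position 4: STORE <- MATCH
  Position 5: CMP
  Position 6: ADD
  Position 7: SUB
  Position 8: JMP
Matches at positions: [2, 4]
Total STORE count: 2

2


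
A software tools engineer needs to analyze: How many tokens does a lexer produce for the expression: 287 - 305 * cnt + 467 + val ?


Scanning '287 - 305 * cnt + 467 + val'
Token 1: '287' -> integer_literal
Token 2: '-' -> operator
Token 3: '305' -> integer_literal
Token 4: '*' -> operator
Token 5: 'cnt' -> identifier
Token 6: '+' -> operator
Token 7: '467' -> integer_literal
Token 8: '+' -> operator
Token 9: 'val' -> identifier
Total tokens: 9

9


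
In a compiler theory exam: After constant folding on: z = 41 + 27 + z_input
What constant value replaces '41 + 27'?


Identifying constant sub-expression:
  Original: z = 41 + 27 + z_input
  41 and 27 are both compile-time constants
  Evaluating: 41 + 27 = 68
  After folding: z = 68 + z_input

68


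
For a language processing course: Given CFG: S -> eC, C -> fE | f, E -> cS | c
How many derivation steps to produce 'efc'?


Grammar: S -> eC, C -> fE | f, E -> cS | c
Deriving 'efc':
Step 1: S -> eC => eC
Step 2: C -> fE => efE
Step 3: E -> c => efc
Total derivation steps: 3

3


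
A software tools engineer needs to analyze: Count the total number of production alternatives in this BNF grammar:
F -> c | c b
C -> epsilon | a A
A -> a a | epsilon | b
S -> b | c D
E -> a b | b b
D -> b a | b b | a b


Counting alternatives per rule:
  F: 2 alternative(s)
  C: 2 alternative(s)
  A: 3 alternative(s)
  S: 2 alternative(s)
  E: 2 alternative(s)
  D: 3 alternative(s)
Sum: 2 + 2 + 3 + 2 + 2 + 3 = 14

14


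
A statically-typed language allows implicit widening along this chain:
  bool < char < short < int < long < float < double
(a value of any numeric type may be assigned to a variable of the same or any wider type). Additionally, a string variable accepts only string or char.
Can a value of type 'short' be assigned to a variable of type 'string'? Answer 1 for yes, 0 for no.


Target variable type: string
Source value type: short
Rule: string accepts only {string, char}
  source 'short' in {string, char}? No
Result: 0

0


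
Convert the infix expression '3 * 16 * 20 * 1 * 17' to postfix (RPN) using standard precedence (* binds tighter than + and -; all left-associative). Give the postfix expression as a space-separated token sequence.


Applying the shunting-yard algorithm:
  Operand 3 -> output
  Push '*' onto operator stack -> op-stack: [*]
  Operand 16 -> output
  See '*' (prec 2); top '*' (prec 2) >= it -> pop '*' to output
  Push '*' onto operator stack -> op-stack: [*]
  Operand 20 -> output
  See '*' (prec 2); top '*' (prec 2) >= it -> pop '*' to output
  Push '*' onto operator stack -> op-stack: [*]
  Operand 1 -> output
  See '*' (prec 2); top '*' (prec 2) >= it -> pop '*' to output
  Push '*' onto operator stack -> op-stack: [*]
  Operand 17 -> output
  End of input: pop '*' to output
Postfix result: 3 16 * 20 * 1 * 17 *

3 16 * 20 * 1 * 17 *


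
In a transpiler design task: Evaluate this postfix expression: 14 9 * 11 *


Processing tokens left to right:
Push 14, Push 9
Pop 14 and 9, compute 14 * 9 = 126, push 126
Push 11
Pop 126 and 11, compute 126 * 11 = 1386, push 1386
Stack result: 1386

1386


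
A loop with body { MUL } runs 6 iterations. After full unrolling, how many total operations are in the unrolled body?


Loop body operations: MUL (1 op per iteration)
Unrolling 6 iterations:
  Iteration 1: MUL (1 ops)
  Iteration 2: MUL (1 ops)
  Iteration 3: MUL (1 ops)
  Iteration 4: MUL (1 ops)
  Iteration 5: MUL (1 ops)
  Iteration 6: MUL (1 ops)
Total: 6 iterations * 1 ops/iter = 6 operations

6


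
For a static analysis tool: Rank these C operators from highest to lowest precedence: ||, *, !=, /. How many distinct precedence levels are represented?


Looking up precedence for each operator:
  || -> precedence 1
  * -> precedence 6
  != -> precedence 3
  / -> precedence 6
Sorted highest to lowest: *, /, !=, ||
Distinct precedence values: [6, 3, 1]
Number of distinct levels: 3

3


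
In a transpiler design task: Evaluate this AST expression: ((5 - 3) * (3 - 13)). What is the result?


Expression: ((5 - 3) * (3 - 13))
Evaluating step by step:
  5 - 3 = 2
  3 - 13 = -10
  2 * -10 = -20
Result: -20

-20


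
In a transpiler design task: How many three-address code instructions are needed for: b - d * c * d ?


Expression: b - d * c * d
Generating three-address code (respecting * over +/- precedence):
  Instruction 1: t1 = d * c
  Instruction 2: t2 = t1 * d
  Instruction 3: t3 = b - t2
Total instructions: 3

3


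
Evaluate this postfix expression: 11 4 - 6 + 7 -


Processing tokens left to right:
Push 11, Push 4
Pop 11 and 4, compute 11 - 4 = 7, push 7
Push 6
Pop 7 and 6, compute 7 + 6 = 13, push 13
Push 7
Pop 13 and 7, compute 13 - 7 = 6, push 6
Stack result: 6

6


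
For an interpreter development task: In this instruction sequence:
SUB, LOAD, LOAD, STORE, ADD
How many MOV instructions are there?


Scanning instruction sequence for MOV:
  Position 1: SUB
  Position 2: LOAD
  Position 3: LOAD
  Position 4: STORE
  Position 5: ADD
Matches at positions: []
Total MOV count: 0

0


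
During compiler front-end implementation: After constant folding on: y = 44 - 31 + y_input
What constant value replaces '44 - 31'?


Identifying constant sub-expression:
  Original: y = 44 - 31 + y_input
  44 and 31 are both compile-time constants
  Evaluating: 44 - 31 = 13
  After folding: y = 13 + y_input

13


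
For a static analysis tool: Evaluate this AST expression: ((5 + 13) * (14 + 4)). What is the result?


Expression: ((5 + 13) * (14 + 4))
Evaluating step by step:
  5 + 13 = 18
  14 + 4 = 18
  18 * 18 = 324
Result: 324

324


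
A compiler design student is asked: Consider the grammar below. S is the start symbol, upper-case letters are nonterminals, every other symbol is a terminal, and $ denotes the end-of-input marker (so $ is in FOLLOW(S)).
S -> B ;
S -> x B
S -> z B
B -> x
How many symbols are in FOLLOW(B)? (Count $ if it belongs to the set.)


S is the start symbol and does not occur in any rule body, so FOLLOW(S) = {$}.
Examining every occurrence of B in a rule body:
  S -> B ; : B is followed by terminal ';' -> add ';'
  S -> x B : B is at the right end -> add FOLLOW(S) = {$}
  S -> z B : B is at the right end -> add FOLLOW(S) = {$} (already in the set)
  B -> x : B does not occur in the body -> contributes nothing
FOLLOW(B) = {;, $}
Count: 2

2
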